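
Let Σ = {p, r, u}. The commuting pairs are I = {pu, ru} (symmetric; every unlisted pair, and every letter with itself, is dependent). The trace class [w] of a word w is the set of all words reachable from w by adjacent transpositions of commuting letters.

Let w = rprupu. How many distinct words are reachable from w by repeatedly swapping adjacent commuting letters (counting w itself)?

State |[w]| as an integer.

15

piece 0:r — minimal
piece 1:p rests on {0:r}
piece 2:r rests on {1:p}
piece 3:u — minimal
piece 4:p rests on {2:r}
piece 5:u rests on {3:u}
minimal pieces: {0:r, 3:u}
ways to finish when only these pieces remain (= sum over removing one remaining piece with nothing left below it):
  1 left: {4}→1  {5}→1
  2 left: {2,4}→1  {3,5}→1  {4,5}→2
  3 left: {1,2,4}→1  {2,4,5}→3  {3,4,5}→3
  4 left: {0,1,2,4}→1  {1,2,4,5}→4  {2,3,4,5}→6
  placing 0:r first → 10 extensions
  placing 3:u first → 5 extensions
total linear extensions = 15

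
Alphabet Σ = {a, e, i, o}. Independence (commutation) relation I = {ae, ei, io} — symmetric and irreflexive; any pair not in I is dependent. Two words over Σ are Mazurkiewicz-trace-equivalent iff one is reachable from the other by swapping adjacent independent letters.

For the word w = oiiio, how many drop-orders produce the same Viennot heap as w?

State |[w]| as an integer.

#0=o has no predecessor
#1=i has no predecessor
#2=i depends on [1:i]
#3=i depends on [2:i]
#4=o depends on [0:o]
sources: [0:o, 1:i]
N(rest) = Σ N(rest − s) over sources s of rest; N(one piece) = 1:
  size 1 → [3]=1  [4]=1
  size 2 → [0,4]=1  [2,3]=1  [3,4]=2
  size 3 → [0,3,4]=3  [1,2,3]=1  [2,3,4]=3
  first=0(o) contributes 4
  first=1(i) contributes 6
|[w]| = 10

10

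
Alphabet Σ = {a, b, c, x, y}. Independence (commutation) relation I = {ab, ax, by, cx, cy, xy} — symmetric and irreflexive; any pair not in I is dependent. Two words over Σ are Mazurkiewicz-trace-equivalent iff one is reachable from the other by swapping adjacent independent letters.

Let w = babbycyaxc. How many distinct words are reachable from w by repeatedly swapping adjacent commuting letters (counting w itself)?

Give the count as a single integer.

175

#0=b has no predecessor
#1=a has no predecessor
#2=b depends on [0:b]
#3=b depends on [2:b]
#4=y depends on [1:a]
#5=c depends on [1:a, 3:b]
#6=y depends on [4:y]
#7=a depends on [5:c, 6:y]
#8=x depends on [3:b]
#9=c depends on [7:a]
sources: [0:b, 1:a]
N(rest) = Σ N(rest − s) over sources s of rest; N(one piece) = 1:
  size 1 → [8]=1  [9]=1
  size 2 → [7,9]=1  [8,9]=2
  size 3 → [5,7,9]=1  [6,7,9]=1  [7,8,9]=3
  size 4 → [4,6,7,9]=1  [5,6,7,9]=2  [5,7,8,9]=4  [6,7,8,9]=4
  size 5 → [3,5,7,8,9]=4  [4,5,6,7,9]=3  [4,6,7,8,9]=5  [5,6,7,8,9]=10
  size 6 → [1,4,5,6,7,9]=3  [2,3,5,7,8,9]=4  [3,5,6,7,8,9]=14  [4,5,6,7,8,9]=18
  size 7 → [0,2,3,5,7,8,9]=4  [1,4,5,6,7,8,9]=21  [2,3,5,6,7,8,9]=18  [3,4,5,6,7,8,9]=32
  size 8 → [0,2,3,5,6,7,8,9]=22  [1,3,4,5,6,7,8,9]=53  [2,3,4,5,6,7,8,9]=50
  first=0(b) contributes 103
  first=1(a) contributes 72
|[w]| = 175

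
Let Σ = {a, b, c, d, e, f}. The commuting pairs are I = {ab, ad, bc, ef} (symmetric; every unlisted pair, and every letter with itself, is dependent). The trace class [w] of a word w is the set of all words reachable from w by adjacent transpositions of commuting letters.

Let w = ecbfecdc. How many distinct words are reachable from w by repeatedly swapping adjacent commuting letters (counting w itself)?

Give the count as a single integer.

4

#0=e has no predecessor
#1=c depends on [0:e]
#2=b depends on [0:e]
#3=f depends on [1:c, 2:b]
#4=e depends on [1:c, 2:b]
#5=c depends on [3:f, 4:e]
#6=d depends on [5:c]
#7=c depends on [6:d]
sources: [0:e]
N(rest) = Σ N(rest − s) over sources s of rest; N(one piece) = 1:
  size 1 → [7]=1
  size 2 → [6,7]=1
  size 3 → [5,6,7]=1
  size 4 → [3,5,6,7]=1  [4,5,6,7]=1
  size 5 → [3,4,5,6,7]=2
  size 6 → [1,3,4,5,6,7]=2  [2,3,4,5,6,7]=2
  first=0(e) contributes 4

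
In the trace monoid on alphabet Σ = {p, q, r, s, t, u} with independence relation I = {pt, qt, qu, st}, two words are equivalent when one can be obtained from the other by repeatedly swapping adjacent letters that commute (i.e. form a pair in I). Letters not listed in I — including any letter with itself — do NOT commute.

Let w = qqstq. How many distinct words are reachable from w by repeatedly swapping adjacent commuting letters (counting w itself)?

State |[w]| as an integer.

drop 0:q onto floor
drop 1:q onto {0:q}
drop 2:s onto {1:q}
drop 3:t onto floor
drop 4:q onto {2:s}
ground layer = {0:q, 3:t}
drop-orders for the pieces not yet dropped (sum over which currently-grounded one goes next):
  1 to go: {3} 1  {4} 1
  2 to go: {2,4} 1  {3,4} 2
  3 to go: {1,2,4} 1  {2,3,4} 3
  if 0:q drops first: 4 orders
  if 3:t drops first: 1 orders
heap linearizations: 5

5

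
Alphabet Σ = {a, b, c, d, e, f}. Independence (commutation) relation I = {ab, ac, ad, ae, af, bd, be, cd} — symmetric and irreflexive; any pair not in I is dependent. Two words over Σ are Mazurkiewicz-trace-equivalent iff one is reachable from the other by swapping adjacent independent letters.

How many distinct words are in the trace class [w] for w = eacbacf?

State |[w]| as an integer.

21

piece 0:e — minimal
piece 1:a — minimal
piece 2:c rests on {0:e}
piece 3:b rests on {2:c}
piece 4:a rests on {1:a}
piece 5:c rests on {3:b}
piece 6:f rests on {5:c}
minimal pieces: {0:e, 1:a}
ways to finish when only these pieces remain (= sum over removing one remaining piece with nothing left below it):
  1 left: {4}→1  {6}→1
  2 left: {1,4}→1  {4,6}→2  {5,6}→1
  3 left: {1,4,6}→3  {3,5,6}→1  {4,5,6}→3
  4 left: {1,4,5,6}→6  {2,3,5,6}→1  {3,4,5,6}→4
  5 left: {0,2,3,5,6}→1  {1,3,4,5,6}→10  {2,3,4,5,6}→5
  placing 0:e first → 15 extensions
  placing 1:a first → 6 extensions
total linear extensions = 21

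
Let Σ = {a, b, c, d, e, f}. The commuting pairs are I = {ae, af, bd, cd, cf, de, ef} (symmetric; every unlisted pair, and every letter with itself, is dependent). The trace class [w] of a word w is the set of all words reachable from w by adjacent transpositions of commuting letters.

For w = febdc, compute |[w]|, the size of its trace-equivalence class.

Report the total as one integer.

7

drop 0:f onto floor
drop 1:e onto floor
drop 2:b onto {0:f, 1:e}
drop 3:d onto {0:f}
drop 4:c onto {2:b}
ground layer = {0:f, 1:e}
drop-orders for the pieces not yet dropped (sum over which currently-grounded one goes next):
  1 to go: {3} 1  {4} 1
  2 to go: {2,4} 1  {3,4} 2
  3 to go: {1,2,4} 1  {2,3,4} 3
  if 0:f drops first: 4 orders
  if 1:e drops first: 3 orders
heap linearizations: 7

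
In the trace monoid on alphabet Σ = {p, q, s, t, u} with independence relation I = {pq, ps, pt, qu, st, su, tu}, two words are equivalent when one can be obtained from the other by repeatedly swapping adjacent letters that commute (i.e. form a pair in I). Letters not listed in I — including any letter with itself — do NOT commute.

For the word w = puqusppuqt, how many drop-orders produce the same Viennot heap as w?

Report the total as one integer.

drop 0:p onto floor
drop 1:u onto {0:p}
drop 2:q onto floor
drop 3:u onto {1:u}
drop 4:s onto {2:q}
drop 5:p onto {3:u}
drop 6:p onto {5:p}
drop 7:u onto {6:p}
drop 8:q onto {4:s}
drop 9:t onto {8:q}
ground layer = {0:p, 2:q}
drop-orders for the pieces not yet dropped (sum over which currently-grounded one goes next):
  1 to go: {7} 1  {9} 1
  2 to go: {6,7} 1  {7,9} 2  {8,9} 1
  3 to go: {4,8,9} 1  {5,6,7} 1  {6,7,9} 3  {7,8,9} 3
  4 to go: {2,4,8,9} 1  {3,5,6,7} 1  {4,7,8,9} 4  {5,6,7,9} 4  {6,7,8,9} 6
  5 to go: {1,3,5,6,7} 1  {2,4,7,8,9} 5  {3,5,6,7,9} 5  {4,6,7,8,9} 10  {5,6,7,8,9} 10
  6 to go: {0,1,3,5,6,7} 1  {1,3,5,6,7,9} 6  {2,4,6,7,8,9} 15  {3,5,6,7,8,9} 15  {4,5,6,7,8,9} 20
  7 to go: {0,1,3,5,6,7,9} 7  {1,3,5,6,7,8,9} 21  {2,4,5,6,7,8,9} 35  {3,4,5,6,7,8,9} 35
  8 to go: {0,1,3,5,6,7,8,9} 28  {1,3,4,5,6,7,8,9} 56  {2,3,4,5,6,7,8,9} 70
  if 0:p drops first: 126 orders
  if 2:q drops first: 84 orders
heap linearizations: 210

210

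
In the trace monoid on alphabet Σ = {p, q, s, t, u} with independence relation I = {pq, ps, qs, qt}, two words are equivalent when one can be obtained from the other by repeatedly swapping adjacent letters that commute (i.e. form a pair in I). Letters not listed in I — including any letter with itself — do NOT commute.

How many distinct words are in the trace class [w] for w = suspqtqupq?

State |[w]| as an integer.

40

drop 0:s onto floor
drop 1:u onto {0:s}
drop 2:s onto {1:u}
drop 3:p onto {1:u}
drop 4:q onto {1:u}
drop 5:t onto {2:s, 3:p}
drop 6:q onto {4:q}
drop 7:u onto {5:t, 6:q}
drop 8:p onto {7:u}
drop 9:q onto {7:u}
ground layer = {0:s}
drop-orders for the pieces not yet dropped (sum over which currently-grounded one goes next):
  1 to go: {8} 1  {9} 1
  2 to go: {8,9} 2
  3 to go: {7,8,9} 2
  4 to go: {5,7,8,9} 2  {6,7,8,9} 2
  5 to go: {2,5,7,8,9} 2  {3,5,7,8,9} 2  {4,6,7,8,9} 2  {5,6,7,8,9} 4
  6 to go: {2,3,5,7,8,9} 4  {2,5,6,7,8,9} 6  {3,5,6,7,8,9} 6  {4,5,6,7,8,9} 6
  7 to go: {2,3,5,6,7,8,9} 16  {2,4,5,6,7,8,9} 12  {3,4,5,6,7,8,9} 12
  8 to go: {2,3,4,5,6,7,8,9} 40
  if 0:s drops first: 40 orders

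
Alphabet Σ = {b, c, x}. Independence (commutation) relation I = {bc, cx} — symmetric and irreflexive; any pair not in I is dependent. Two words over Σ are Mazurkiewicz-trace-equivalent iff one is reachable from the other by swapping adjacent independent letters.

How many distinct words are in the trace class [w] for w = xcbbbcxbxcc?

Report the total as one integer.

0(x) covers ∅
1(c) covers ∅
2(b) covers 0:x
3(b) covers 2:b
4(b) covers 3:b
5(c) covers 1:c
6(x) covers 4:b
7(b) covers 6:x
8(x) covers 7:b
9(c) covers 5:c
10(c) covers 9:c
floor of heap: 0:x, 1:c
completions by unplaced set U, small U first (add the entries for U minus each lowest piece of U):
  |U|=1: {8}:1  {10}:1
  |U|=2: {7,8}:1  {8,10}:2  {9,10}:1
  |U|=3: {5,9,10}:1  {6,7,8}:1  {7,8,10}:3  {8,9,10}:3
  |U|=4: {1,5,9,10}:1  {4,6,7,8}:1  {5,8,9,10}:4  {6,7,8,10}:4  {7,8,9,10}:6
  |U|=5: {1,5,8,9,10}:5  {3,4,6,7,8}:1  {4,6,7,8,10}:5  {5,7,8,9,10}:10  {6,7,8,9,10}:10
  |U|=6: {1,5,7,8,9,10}:15  {2,3,4,6,7,8}:1  {3,4,6,7,8,10}:6  {4,6,7,8,9,10}:15  {5,6,7,8,9,10}:20
  |U|=7: {0,2,3,4,6,7,8}:1  {1,5,6,7,8,9,10}:35  {2,3,4,6,7,8,10}:7  {3,4,6,7,8,9,10}:21  {4,5,6,7,8,9,10}:35
  |U|=8: {0,2,3,4,6,7,8,10}:8  {1,4,5,6,7,8,9,10}:70  {2,3,4,6,7,8,9,10}:28  {3,4,5,6,7,8,9,10}:56
  |U|=9: {0,2,3,4,6,7,8,9,10}:36  {1,3,4,5,6,7,8,9,10}:126  {2,3,4,5,6,7,8,9,10}:84
  start at 0(x): 210
  start at 1(c): 120
sum over floor = 330

330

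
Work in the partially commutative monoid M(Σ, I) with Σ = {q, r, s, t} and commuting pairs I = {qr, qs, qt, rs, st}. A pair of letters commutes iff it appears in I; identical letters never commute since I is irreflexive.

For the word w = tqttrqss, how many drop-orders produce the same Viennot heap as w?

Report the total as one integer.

0(t) covers ∅
1(q) covers ∅
2(t) covers 0:t
3(t) covers 2:t
4(r) covers 3:t
5(q) covers 1:q
6(s) covers ∅
7(s) covers 6:s
floor of heap: 0:t, 1:q, 6:s
completions by unplaced set U, small U first (add the entries for U minus each lowest piece of U):
  |U|=1: {4}:1  {5}:1  {7}:1
  |U|=2: {1,5}:1  {3,4}:1  {4,5}:2  {4,7}:2  {5,7}:2  {6,7}:1
  |U|=3: {1,4,5}:3  {1,5,7}:3  {2,3,4}:1  {3,4,5}:3  {3,4,7}:3  {4,5,7}:6  {4,6,7}:3  {5,6,7}:3
  |U|=4: {0,2,3,4}:1  {1,3,4,5}:6  {1,4,5,7}:12  {1,5,6,7}:6  {2,3,4,5}:4  {2,3,4,7}:4  {3,4,5,7}:12  {3,4,6,7}:6  {4,5,6,7}:12
  |U|=5: {0,2,3,4,5}:5  {0,2,3,4,7}:5  {1,2,3,4,5}:10  {1,3,4,5,7}:30  {1,4,5,6,7}:30  {2,3,4,5,7}:20  {2,3,4,6,7}:10  {3,4,5,6,7}:30
  |U|=6: {0,1,2,3,4,5}:15  {0,2,3,4,5,7}:30  {0,2,3,4,6,7}:15  {1,2,3,4,5,7}:60  {1,3,4,5,6,7}:90  {2,3,4,5,6,7}:60
  start at 0(t): 210
  start at 1(q): 105
  start at 6(s): 105
sum over floor = 420

420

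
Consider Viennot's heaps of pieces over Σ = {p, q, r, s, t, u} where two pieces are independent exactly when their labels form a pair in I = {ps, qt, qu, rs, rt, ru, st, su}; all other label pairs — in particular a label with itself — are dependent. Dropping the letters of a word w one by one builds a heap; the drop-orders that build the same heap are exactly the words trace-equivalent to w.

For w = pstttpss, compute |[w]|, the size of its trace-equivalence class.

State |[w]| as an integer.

0(p) covers ∅
1(s) covers ∅
2(t) covers 0:p
3(t) covers 2:t
4(t) covers 3:t
5(p) covers 4:t
6(s) covers 1:s
7(s) covers 6:s
floor of heap: 0:p, 1:s
completions by unplaced set U, small U first (add the entries for U minus each lowest piece of U):
  |U|=1: {5}:1  {7}:1
  |U|=2: {4,5}:1  {5,7}:2  {6,7}:1
  |U|=3: {1,6,7}:1  {3,4,5}:1  {4,5,7}:3  {5,6,7}:3
  |U|=4: {1,5,6,7}:4  {2,3,4,5}:1  {3,4,5,7}:4  {4,5,6,7}:6
  |U|=5: {0,2,3,4,5}:1  {1,4,5,6,7}:10  {2,3,4,5,7}:5  {3,4,5,6,7}:10
  |U|=6: {0,2,3,4,5,7}:6  {1,3,4,5,6,7}:20  {2,3,4,5,6,7}:15
  start at 0(p): 35
  start at 1(s): 21
sum over floor = 56

56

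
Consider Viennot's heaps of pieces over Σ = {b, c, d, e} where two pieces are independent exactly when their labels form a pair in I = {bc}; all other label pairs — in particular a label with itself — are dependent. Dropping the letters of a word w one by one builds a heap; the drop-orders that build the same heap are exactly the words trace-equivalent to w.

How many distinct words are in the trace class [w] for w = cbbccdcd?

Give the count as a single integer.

10

0(c) covers ∅
1(b) covers ∅
2(b) covers 1:b
3(c) covers 0:c
4(c) covers 3:c
5(d) covers 2:b, 4:c
6(c) covers 5:d
7(d) covers 6:c
floor of heap: 0:c, 1:b
completions by unplaced set U, small U first (add the entries for U minus each lowest piece of U):
  |U|=1: {7}:1
  |U|=2: {6,7}:1
  |U|=3: {5,6,7}:1
  |U|=4: {2,5,6,7}:1  {4,5,6,7}:1
  |U|=5: {1,2,5,6,7}:1  {2,4,5,6,7}:2  {3,4,5,6,7}:1
  |U|=6: {0,3,4,5,6,7}:1  {1,2,4,5,6,7}:3  {2,3,4,5,6,7}:3
  start at 0(c): 6
  start at 1(b): 4
sum over floor = 10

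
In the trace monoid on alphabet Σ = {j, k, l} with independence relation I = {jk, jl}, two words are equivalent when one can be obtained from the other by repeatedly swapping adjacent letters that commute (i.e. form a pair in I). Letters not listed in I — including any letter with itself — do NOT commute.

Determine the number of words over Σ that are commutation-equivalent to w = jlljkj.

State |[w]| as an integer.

#0=j has no predecessor
#1=l has no predecessor
#2=l depends on [1:l]
#3=j depends on [0:j]
#4=k depends on [2:l]
#5=j depends on [3:j]
sources: [0:j, 1:l]
N(rest) = Σ N(rest − s) over sources s of rest; N(one piece) = 1:
  size 1 → [4]=1  [5]=1
  size 2 → [2,4]=1  [3,5]=1  [4,5]=2
  size 3 → [0,3,5]=1  [1,2,4]=1  [2,4,5]=3  [3,4,5]=3
  size 4 → [0,3,4,5]=4  [1,2,4,5]=4  [2,3,4,5]=6
  first=0(j) contributes 10
  first=1(l) contributes 10
|[w]| = 20

20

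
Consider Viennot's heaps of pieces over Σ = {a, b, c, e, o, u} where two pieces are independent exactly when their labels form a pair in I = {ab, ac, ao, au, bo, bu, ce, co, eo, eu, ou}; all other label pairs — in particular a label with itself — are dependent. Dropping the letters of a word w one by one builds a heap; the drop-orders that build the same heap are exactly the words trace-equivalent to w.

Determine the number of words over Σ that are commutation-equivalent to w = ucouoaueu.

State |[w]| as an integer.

756

piece 0:u — minimal
piece 1:c rests on {0:u}
piece 2:o — minimal
piece 3:u rests on {1:c}
piece 4:o rests on {2:o}
piece 5:a — minimal
piece 6:u rests on {3:u}
piece 7:e rests on {5:a}
piece 8:u rests on {6:u}
minimal pieces: {0:u, 2:o, 5:a}
ways to finish when only these pieces remain (= sum over removing one remaining piece with nothing left below it):
  1 left: {4}→1  {7}→1  {8}→1
  2 left: {2,4}→1  {4,7}→2  {4,8}→2  {5,7}→1  {6,8}→1  {7,8}→2
  3 left: {2,4,7}→3  {2,4,8}→3  {3,6,8}→1  {4,5,7}→3  {4,6,8}→3  {4,7,8}→6  {5,7,8}→3  {6,7,8}→3
  4 left: {1,3,6,8}→1  {2,4,5,7}→6  {2,4,6,8}→6  {2,4,7,8}→12  {3,4,6,8}→4  {3,6,7,8}→4  {4,5,7,8}→12  {4,6,7,8}→12  {5,6,7,8}→6
  5 left: {0,1,3,6,8}→1  {1,3,4,6,8}→5  {1,3,6,7,8}→5  {2,3,4,6,8}→10  {2,4,5,7,8}→30  {2,4,6,7,8}→30  {3,4,6,7,8}→20  {3,5,6,7,8}→10  {4,5,6,7,8}→30
  6 left: {0,1,3,4,6,8}→6  {0,1,3,6,7,8}→6  {1,2,3,4,6,8}→15  {1,3,4,6,7,8}→30  {1,3,5,6,7,8}→15  {2,3,4,6,7,8}→60  {2,4,5,6,7,8}→90  {3,4,5,6,7,8}→60
  7 left: {0,1,2,3,4,6,8}→21  {0,1,3,4,6,7,8}→42  {0,1,3,5,6,7,8}→21  {1,2,3,4,6,7,8}→105  {1,3,4,5,6,7,8}→105  {2,3,4,5,6,7,8}→210
  placing 0:u first → 420 extensions
  placing 2:o first → 168 extensions
  placing 5:a first → 168 extensions
total linear extensions = 756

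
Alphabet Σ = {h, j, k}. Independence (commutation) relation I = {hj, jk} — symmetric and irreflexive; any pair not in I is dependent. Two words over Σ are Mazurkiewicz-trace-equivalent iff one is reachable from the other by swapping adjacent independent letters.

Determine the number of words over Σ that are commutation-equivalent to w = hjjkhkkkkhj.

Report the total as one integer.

#0=h has no predecessor
#1=j has no predecessor
#2=j depends on [1:j]
#3=k depends on [0:h]
#4=h depends on [3:k]
#5=k depends on [4:h]
#6=k depends on [5:k]
#7=k depends on [6:k]
#8=k depends on [7:k]
#9=h depends on [8:k]
#10=j depends on [2:j]
sources: [0:h, 1:j]
N(rest) = Σ N(rest − s) over sources s of rest; N(one piece) = 1:
  size 1 → [9]=1  [10]=1
  size 2 → [2,10]=1  [8,9]=1  [9,10]=2
  size 3 → [1,2,10]=1  [2,9,10]=3  [7,8,9]=1  [8,9,10]=3
  size 4 → [1,2,9,10]=4  [2,8,9,10]=6  [6,7,8,9]=1  [7,8,9,10]=4
  size 5 → [1,2,8,9,10]=10  [2,7,8,9,10]=10  [5,6,7,8,9]=1  [6,7,8,9,10]=5
  size 6 → [1,2,7,8,9,10]=20  [2,6,7,8,9,10]=15  [4,5,6,7,8,9]=1  [5,6,7,8,9,10]=6
  size 7 → [1,2,6,7,8,9,10]=35  [2,5,6,7,8,9,10]=21  [3,4,5,6,7,8,9]=1  [4,5,6,7,8,9,10]=7
  size 8 → [0,3,4,5,6,7,8,9]=1  [1,2,5,6,7,8,9,10]=56  [2,4,5,6,7,8,9,10]=28  [3,4,5,6,7,8,9,10]=8
  size 9 → [0,3,4,5,6,7,8,9,10]=9  [1,2,4,5,6,7,8,9,10]=84  [2,3,4,5,6,7,8,9,10]=36
  first=0(h) contributes 120
  first=1(j) contributes 45
|[w]| = 165

165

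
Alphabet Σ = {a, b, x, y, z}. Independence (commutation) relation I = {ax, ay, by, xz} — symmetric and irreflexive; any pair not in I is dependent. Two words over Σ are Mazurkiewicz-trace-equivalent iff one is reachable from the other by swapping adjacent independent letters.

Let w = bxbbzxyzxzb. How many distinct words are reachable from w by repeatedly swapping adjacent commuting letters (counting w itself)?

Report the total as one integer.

6

drop 0:b onto floor
drop 1:x onto {0:b}
drop 2:b onto {1:x}
drop 3:b onto {2:b}
drop 4:z onto {3:b}
drop 5:x onto {3:b}
drop 6:y onto {4:z, 5:x}
drop 7:z onto {6:y}
drop 8:x onto {6:y}
drop 9:z onto {7:z}
drop 10:b onto {8:x, 9:z}
ground layer = {0:b}
drop-orders for the pieces not yet dropped (sum over which currently-grounded one goes next):
  1 to go: {10} 1
  2 to go: {8,10} 1  {9,10} 1
  3 to go: {7,9,10} 1  {8,9,10} 2
  4 to go: {7,8,9,10} 3
  5 to go: {6,7,8,9,10} 3
  6 to go: {4,6,7,8,9,10} 3  {5,6,7,8,9,10} 3
  7 to go: {4,5,6,7,8,9,10} 6
  8 to go: {3,4,5,6,7,8,9,10} 6
  9 to go: {2,3,4,5,6,7,8,9,10} 6
  if 0:b drops first: 6 orders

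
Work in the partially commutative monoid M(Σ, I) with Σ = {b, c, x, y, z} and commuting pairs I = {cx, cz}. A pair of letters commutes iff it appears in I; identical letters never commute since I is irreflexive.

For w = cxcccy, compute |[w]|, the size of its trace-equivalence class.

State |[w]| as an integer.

5

#0=c has no predecessor
#1=x has no predecessor
#2=c depends on [0:c]
#3=c depends on [2:c]
#4=c depends on [3:c]
#5=y depends on [1:x, 4:c]
sources: [0:c, 1:x]
N(rest) = Σ N(rest − s) over sources s of rest; N(one piece) = 1:
  size 1 → [5]=1
  size 2 → [1,5]=1  [4,5]=1
  size 3 → [1,4,5]=2  [3,4,5]=1
  size 4 → [1,3,4,5]=3  [2,3,4,5]=1
  first=0(c) contributes 4
  first=1(x) contributes 1
|[w]| = 5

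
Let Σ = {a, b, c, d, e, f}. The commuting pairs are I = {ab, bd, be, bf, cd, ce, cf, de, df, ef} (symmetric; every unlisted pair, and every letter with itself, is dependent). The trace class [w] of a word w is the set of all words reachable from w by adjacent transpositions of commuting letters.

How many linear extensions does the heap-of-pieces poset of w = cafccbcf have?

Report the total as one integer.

#0=c has no predecessor
#1=a depends on [0:c]
#2=f depends on [1:a]
#3=c depends on [1:a]
#4=c depends on [3:c]
#5=b depends on [4:c]
#6=c depends on [5:b]
#7=f depends on [2:f]
sources: [0:c]
N(rest) = Σ N(rest − s) over sources s of rest; N(one piece) = 1:
  size 1 → [6]=1  [7]=1
  size 2 → [2,7]=1  [5,6]=1  [6,7]=2
  size 3 → [2,6,7]=3  [4,5,6]=1  [5,6,7]=3
  size 4 → [2,5,6,7]=6  [3,4,5,6]=1  [4,5,6,7]=4
  size 5 → [2,4,5,6,7]=10  [3,4,5,6,7]=5
  size 6 → [2,3,4,5,6,7]=15
  first=0(c) contributes 15

15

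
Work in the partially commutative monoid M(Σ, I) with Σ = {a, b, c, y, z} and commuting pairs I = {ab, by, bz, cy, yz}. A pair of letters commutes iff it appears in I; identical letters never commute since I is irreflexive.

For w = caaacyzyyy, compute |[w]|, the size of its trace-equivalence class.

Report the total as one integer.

0(c) covers ∅
1(a) covers 0:c
2(a) covers 1:a
3(a) covers 2:a
4(c) covers 3:a
5(y) covers 3:a
6(z) covers 4:c
7(y) covers 5:y
8(y) covers 7:y
9(y) covers 8:y
floor of heap: 0:c
completions by unplaced set U, small U first (add the entries for U minus each lowest piece of U):
  |U|=1: {6}:1  {9}:1
  |U|=2: {4,6}:1  {6,9}:2  {8,9}:1
  |U|=3: {4,6,9}:3  {6,8,9}:3  {7,8,9}:1
  |U|=4: {4,6,8,9}:6  {5,7,8,9}:1  {6,7,8,9}:4
  |U|=5: {4,6,7,8,9}:10  {5,6,7,8,9}:5
  |U|=6: {4,5,6,7,8,9}:15
  |U|=7: {3,4,5,6,7,8,9}:15
  |U|=8: {2,3,4,5,6,7,8,9}:15
  start at 0(c): 15

15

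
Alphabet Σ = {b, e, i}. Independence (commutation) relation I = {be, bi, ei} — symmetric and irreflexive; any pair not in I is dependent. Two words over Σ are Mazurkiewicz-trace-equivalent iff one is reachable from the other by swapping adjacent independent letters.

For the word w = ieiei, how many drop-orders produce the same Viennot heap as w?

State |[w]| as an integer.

#0=i has no predecessor
#1=e has no predecessor
#2=i depends on [0:i]
#3=e depends on [1:e]
#4=i depends on [2:i]
sources: [0:i, 1:e]
N(rest) = Σ N(rest − s) over sources s of rest; N(one piece) = 1:
  size 1 → [3]=1  [4]=1
  size 2 → [1,3]=1  [2,4]=1  [3,4]=2
  size 3 → [0,2,4]=1  [1,3,4]=3  [2,3,4]=3
  first=0(i) contributes 6
  first=1(e) contributes 4
|[w]| = 10

10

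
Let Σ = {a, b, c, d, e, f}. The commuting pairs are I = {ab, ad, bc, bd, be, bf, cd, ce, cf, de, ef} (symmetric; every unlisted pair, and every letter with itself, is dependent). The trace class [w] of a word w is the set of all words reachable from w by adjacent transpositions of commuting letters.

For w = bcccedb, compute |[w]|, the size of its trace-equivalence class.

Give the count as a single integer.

420

drop 0:b onto floor
drop 1:c onto floor
drop 2:c onto {1:c}
drop 3:c onto {2:c}
drop 4:e onto floor
drop 5:d onto floor
drop 6:b onto {0:b}
ground layer = {0:b, 1:c, 4:e, 5:d}
drop-orders for the pieces not yet dropped (sum over which currently-grounded one goes next):
  1 to go: {3} 1  {4} 1  {5} 1  {6} 1
  2 to go: {0,6} 1  {2,3} 1  {3,4} 2  {3,5} 2  {3,6} 2  {4,5} 2  {4,6} 2  {5,6} 2
  3 to go: {0,3,6} 3  {0,4,6} 3  {0,5,6} 3  {1,2,3} 1  {2,3,4} 3  {2,3,5} 3  {2,3,6} 3  {3,4,5} 6  {3,4,6} 6  {3,5,6} 6  {4,5,6} 6
  4 to go: {0,2,3,6} 6  {0,3,4,6} 12  {0,3,5,6} 12  {0,4,5,6} 12  {1,2,3,4} 4  {1,2,3,5} 4  {1,2,3,6} 4  {2,3,4,5} 12  {2,3,4,6} 12  {2,3,5,6} 12  {3,4,5,6} 24
  5 to go: {0,1,2,3,6} 10  {0,2,3,4,6} 30  {0,2,3,5,6} 30  {0,3,4,5,6} 60  {1,2,3,4,5} 20  {1,2,3,4,6} 20  {1,2,3,5,6} 20  {2,3,4,5,6} 60
  if 0:b drops first: 120 orders
  if 1:c drops first: 180 orders
  if 4:e drops first: 60 orders
  if 5:d drops first: 60 orders
heap linearizations: 420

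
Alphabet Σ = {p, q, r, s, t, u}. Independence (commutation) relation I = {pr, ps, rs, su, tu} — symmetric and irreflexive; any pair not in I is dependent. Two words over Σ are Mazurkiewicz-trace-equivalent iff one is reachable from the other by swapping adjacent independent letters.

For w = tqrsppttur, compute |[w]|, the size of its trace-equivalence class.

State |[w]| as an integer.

piece 0:t — minimal
piece 1:q rests on {0:t}
piece 2:r rests on {1:q}
piece 3:s rests on {1:q}
piece 4:p rests on {1:q}
piece 5:p rests on {4:p}
piece 6:t rests on {2:r, 3:s, 5:p}
piece 7:t rests on {6:t}
piece 8:u rests on {2:r, 5:p}
piece 9:r rests on {7:t, 8:u}
minimal pieces: {0:t}
ways to finish when only these pieces remain (= sum over removing one remaining piece with nothing left below it):
  1 left: {9}→1
  2 left: {7,9}→1  {8,9}→1
  3 left: {6,7,9}→1  {7,8,9}→2
  4 left: {3,6,7,9}→1  {6,7,8,9}→3
  5 left: {2,6,7,8,9}→3  {3,6,7,8,9}→4  {5,6,7,8,9}→3
  6 left: {2,3,6,7,8,9}→7  {2,5,6,7,8,9}→6  {3,5,6,7,8,9}→7  {4,5,6,7,8,9}→3
  7 left: {2,3,5,6,7,8,9}→20  {2,4,5,6,7,8,9}→9  {3,4,5,6,7,8,9}→10
  8 left: {2,3,4,5,6,7,8,9}→39
  placing 0:t first → 39 extensions

39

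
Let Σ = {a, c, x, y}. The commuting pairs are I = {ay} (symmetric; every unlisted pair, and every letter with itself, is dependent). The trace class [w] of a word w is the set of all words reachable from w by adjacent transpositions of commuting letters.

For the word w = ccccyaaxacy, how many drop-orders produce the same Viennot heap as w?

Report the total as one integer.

3

piece 0:c — minimal
piece 1:c rests on {0:c}
piece 2:c rests on {1:c}
piece 3:c rests on {2:c}
piece 4:y rests on {3:c}
piece 5:a rests on {3:c}
piece 6:a rests on {5:a}
piece 7:x rests on {4:y, 6:a}
piece 8:a rests on {7:x}
piece 9:c rests on {8:a}
piece 10:y rests on {9:c}
minimal pieces: {0:c}
ways to finish when only these pieces remain (= sum over removing one remaining piece with nothing left below it):
  1 left: {10}→1
  2 left: {9,10}→1
  3 left: {8,9,10}→1
  4 left: {7,8,9,10}→1
  5 left: {4,7,8,9,10}→1  {6,7,8,9,10}→1
  6 left: {4,6,7,8,9,10}→2  {5,6,7,8,9,10}→1
  7 left: {4,5,6,7,8,9,10}→3
  8 left: {3,4,5,6,7,8,9,10}→3
  9 left: {2,3,4,5,6,7,8,9,10}→3
  placing 0:c first → 3 extensions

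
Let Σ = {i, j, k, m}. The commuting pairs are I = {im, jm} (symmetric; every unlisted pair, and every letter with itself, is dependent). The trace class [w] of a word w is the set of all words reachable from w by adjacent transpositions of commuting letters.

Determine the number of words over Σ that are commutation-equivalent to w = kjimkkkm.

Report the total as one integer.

3

drop 0:k onto floor
drop 1:j onto {0:k}
drop 2:i onto {1:j}
drop 3:m onto {0:k}
drop 4:k onto {2:i, 3:m}
drop 5:k onto {4:k}
drop 6:k onto {5:k}
drop 7:m onto {6:k}
ground layer = {0:k}
drop-orders for the pieces not yet dropped (sum over which currently-grounded one goes next):
  1 to go: {7} 1
  2 to go: {6,7} 1
  3 to go: {5,6,7} 1
  4 to go: {4,5,6,7} 1
  5 to go: {2,4,5,6,7} 1  {3,4,5,6,7} 1
  6 to go: {1,2,4,5,6,7} 1  {2,3,4,5,6,7} 2
  if 0:k drops first: 3 orders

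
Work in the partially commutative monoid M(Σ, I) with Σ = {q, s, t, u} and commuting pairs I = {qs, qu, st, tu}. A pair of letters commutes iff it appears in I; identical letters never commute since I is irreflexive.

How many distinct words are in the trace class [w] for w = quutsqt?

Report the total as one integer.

35

drop 0:q onto floor
drop 1:u onto floor
drop 2:u onto {1:u}
drop 3:t onto {0:q}
drop 4:s onto {2:u}
drop 5:q onto {3:t}
drop 6:t onto {5:q}
ground layer = {0:q, 1:u}
drop-orders for the pieces not yet dropped (sum over which currently-grounded one goes next):
  1 to go: {4} 1  {6} 1
  2 to go: {2,4} 1  {4,6} 2  {5,6} 1
  3 to go: {1,2,4} 1  {2,4,6} 3  {3,5,6} 1  {4,5,6} 3
  4 to go: {0,3,5,6} 1  {1,2,4,6} 4  {2,4,5,6} 6  {3,4,5,6} 4
  5 to go: {0,3,4,5,6} 5  {1,2,4,5,6} 10  {2,3,4,5,6} 10
  if 0:q drops first: 20 orders
  if 1:u drops first: 15 orders
heap linearizations: 35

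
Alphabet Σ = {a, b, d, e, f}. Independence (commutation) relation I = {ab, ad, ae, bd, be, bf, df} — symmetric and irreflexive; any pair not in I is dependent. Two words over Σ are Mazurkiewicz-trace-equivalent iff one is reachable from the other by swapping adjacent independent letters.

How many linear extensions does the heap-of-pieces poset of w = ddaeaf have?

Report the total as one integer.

#0=d has no predecessor
#1=d depends on [0:d]
#2=a has no predecessor
#3=e depends on [1:d]
#4=a depends on [2:a]
#5=f depends on [3:e, 4:a]
sources: [0:d, 2:a]
N(rest) = Σ N(rest − s) over sources s of rest; N(one piece) = 1:
  size 1 → [5]=1
  size 2 → [3,5]=1  [4,5]=1
  size 3 → [1,3,5]=1  [2,4,5]=1  [3,4,5]=2
  size 4 → [0,1,3,5]=1  [1,3,4,5]=3  [2,3,4,5]=3
  first=0(d) contributes 6
  first=2(a) contributes 4
|[w]| = 10

10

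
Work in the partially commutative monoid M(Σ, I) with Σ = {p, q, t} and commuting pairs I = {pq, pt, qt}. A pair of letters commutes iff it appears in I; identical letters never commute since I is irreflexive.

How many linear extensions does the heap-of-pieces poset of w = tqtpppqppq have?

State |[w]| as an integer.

#0=t has no predecessor
#1=q has no predecessor
#2=t depends on [0:t]
#3=p has no predecessor
#4=p depends on [3:p]
#5=p depends on [4:p]
#6=q depends on [1:q]
#7=p depends on [5:p]
#8=p depends on [7:p]
#9=q depends on [6:q]
sources: [0:t, 1:q, 3:p]
N(rest) = Σ N(rest − s) over sources s of rest; N(one piece) = 1:
  size 1 → [2]=1  [8]=1  [9]=1
  size 2 → [0,2]=1  [2,8]=2  [2,9]=2  [6,9]=1  [7,8]=1  [8,9]=2
  size 3 → [0,2,8]=3  [0,2,9]=3  [1,6,9]=1  [2,6,9]=3  [2,7,8]=3  [2,8,9]=6  [5,7,8]=1  [6,8,9]=3  [7,8,9]=3
  size 4 → [0,2,6,9]=6  [0,2,7,8]=6  [0,2,8,9]=12  [1,2,6,9]=4  [1,6,8,9]=4  [2,5,7,8]=4  [2,6,8,9]=12  [2,7,8,9]=12  [4,5,7,8]=1  [5,7,8,9]=4  [6,7,8,9]=6
  size 5 → [0,1,2,6,9]=10  [0,2,5,7,8]=10  [0,2,6,8,9]=30  [0,2,7,8,9]=30  [1,2,6,8,9]=20  [1,6,7,8,9]=10  [2,4,5,7,8]=5  [2,5,7,8,9]=20  [2,6,7,8,9]=30  [3,4,5,7,8]=1  [4,5,7,8,9]=5  [5,6,7,8,9]=10
  size 6 → [0,1,2,6,8,9]=60  [0,2,4,5,7,8]=15  [0,2,5,7,8,9]=60  [0,2,6,7,8,9]=90  [1,2,6,7,8,9]=60  [1,5,6,7,8,9]=20  [2,3,4,5,7,8]=6  [2,4,5,7,8,9]=30  [2,5,6,7,8,9]=60  [3,4,5,7,8,9]=6  [4,5,6,7,8,9]=15
  size 7 → [0,1,2,6,7,8,9]=210  [0,2,3,4,5,7,8]=21  [0,2,4,5,7,8,9]=105  [0,2,5,6,7,8,9]=210  [1,2,5,6,7,8,9]=140  [1,4,5,6,7,8,9]=35  [2,3,4,5,7,8,9]=42  [2,4,5,6,7,8,9]=105  [3,4,5,6,7,8,9]=21
  size 8 → [0,1,2,5,6,7,8,9]=560  [0,2,3,4,5,7,8,9]=168  [0,2,4,5,6,7,8,9]=420  [1,2,4,5,6,7,8,9]=280  [1,3,4,5,6,7,8,9]=56  [2,3,4,5,6,7,8,9]=168
  first=0(t) contributes 504
  first=1(q) contributes 756
  first=3(p) contributes 1260
|[w]| = 2520

2520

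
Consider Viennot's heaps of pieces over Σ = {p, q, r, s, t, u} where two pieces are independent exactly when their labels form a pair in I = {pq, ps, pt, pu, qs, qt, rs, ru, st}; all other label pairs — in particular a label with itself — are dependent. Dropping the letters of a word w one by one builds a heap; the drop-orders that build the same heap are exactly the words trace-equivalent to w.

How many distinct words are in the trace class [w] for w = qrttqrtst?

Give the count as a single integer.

drop 0:q onto floor
drop 1:r onto {0:q}
drop 2:t onto {1:r}
drop 3:t onto {2:t}
drop 4:q onto {1:r}
drop 5:r onto {3:t, 4:q}
drop 6:t onto {5:r}
drop 7:s onto floor
drop 8:t onto {6:t}
ground layer = {0:q, 7:s}
drop-orders for the pieces not yet dropped (sum over which currently-grounded one goes next):
  1 to go: {7} 1  {8} 1
  2 to go: {6,8} 1  {7,8} 2
  3 to go: {5,6,8} 1  {6,7,8} 3
  4 to go: {3,5,6,8} 1  {4,5,6,8} 1  {5,6,7,8} 4
  5 to go: {2,3,5,6,8} 1  {3,4,5,6,8} 2  {3,5,6,7,8} 5  {4,5,6,7,8} 5
  6 to go: {2,3,4,5,6,8} 3  {2,3,5,6,7,8} 6  {3,4,5,6,7,8} 12
  7 to go: {1,2,3,4,5,6,8} 3  {2,3,4,5,6,7,8} 21
  if 0:q drops first: 24 orders
  if 7:s drops first: 3 orders
heap linearizations: 27

27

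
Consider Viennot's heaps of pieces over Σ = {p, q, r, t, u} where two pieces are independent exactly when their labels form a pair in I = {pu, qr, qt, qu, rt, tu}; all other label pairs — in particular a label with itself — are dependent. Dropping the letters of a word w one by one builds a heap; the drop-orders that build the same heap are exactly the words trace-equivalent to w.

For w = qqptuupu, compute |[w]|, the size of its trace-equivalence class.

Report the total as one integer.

#0=q has no predecessor
#1=q depends on [0:q]
#2=p depends on [1:q]
#3=t depends on [2:p]
#4=u has no predecessor
#5=u depends on [4:u]
#6=p depends on [3:t]
#7=u depends on [5:u]
sources: [0:q, 4:u]
N(rest) = Σ N(rest − s) over sources s of rest; N(one piece) = 1:
  size 1 → [6]=1  [7]=1
  size 2 → [3,6]=1  [5,7]=1  [6,7]=2
  size 3 → [2,3,6]=1  [3,6,7]=3  [4,5,7]=1  [5,6,7]=3
  size 4 → [1,2,3,6]=1  [2,3,6,7]=4  [3,5,6,7]=6  [4,5,6,7]=4
  size 5 → [0,1,2,3,6]=1  [1,2,3,6,7]=5  [2,3,5,6,7]=10  [3,4,5,6,7]=10
  size 6 → [0,1,2,3,6,7]=6  [1,2,3,5,6,7]=15  [2,3,4,5,6,7]=20
  first=0(q) contributes 35
  first=4(u) contributes 21
|[w]| = 56

56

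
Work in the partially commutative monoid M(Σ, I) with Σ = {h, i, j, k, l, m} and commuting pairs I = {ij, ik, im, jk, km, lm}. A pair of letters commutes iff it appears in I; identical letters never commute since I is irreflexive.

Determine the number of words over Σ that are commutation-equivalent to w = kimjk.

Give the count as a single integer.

30

#0=k has no predecessor
#1=i has no predecessor
#2=m has no predecessor
#3=j depends on [2:m]
#4=k depends on [0:k]
sources: [0:k, 1:i, 2:m]
N(rest) = Σ N(rest − s) over sources s of rest; N(one piece) = 1:
  size 1 → [1]=1  [3]=1  [4]=1
  size 2 → [0,4]=1  [1,3]=2  [1,4]=2  [2,3]=1  [3,4]=2
  size 3 → [0,1,4]=3  [0,3,4]=3  [1,2,3]=3  [1,3,4]=6  [2,3,4]=3
  first=0(k) contributes 12
  first=1(i) contributes 6
  first=2(m) contributes 12
|[w]| = 30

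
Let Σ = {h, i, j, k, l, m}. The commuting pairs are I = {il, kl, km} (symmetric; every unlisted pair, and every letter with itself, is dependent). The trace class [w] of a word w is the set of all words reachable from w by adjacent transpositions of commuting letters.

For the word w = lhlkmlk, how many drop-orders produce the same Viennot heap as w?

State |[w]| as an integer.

10

drop 0:l onto floor
drop 1:h onto {0:l}
drop 2:l onto {1:h}
drop 3:k onto {1:h}
drop 4:m onto {2:l}
drop 5:l onto {4:m}
drop 6:k onto {3:k}
ground layer = {0:l}
drop-orders for the pieces not yet dropped (sum over which currently-grounded one goes next):
  1 to go: {5} 1  {6} 1
  2 to go: {3,6} 1  {4,5} 1  {5,6} 2
  3 to go: {2,4,5} 1  {3,5,6} 3  {4,5,6} 3
  4 to go: {2,4,5,6} 4  {3,4,5,6} 6
  5 to go: {2,3,4,5,6} 10
  if 0:l drops first: 10 orders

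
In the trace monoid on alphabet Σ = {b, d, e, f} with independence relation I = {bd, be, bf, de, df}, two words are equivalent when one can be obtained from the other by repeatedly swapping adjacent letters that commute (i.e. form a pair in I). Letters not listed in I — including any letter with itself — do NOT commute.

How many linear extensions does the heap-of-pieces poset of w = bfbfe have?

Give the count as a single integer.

10

piece 0:b — minimal
piece 1:f — minimal
piece 2:b rests on {0:b}
piece 3:f rests on {1:f}
piece 4:e rests on {3:f}
minimal pieces: {0:b, 1:f}
ways to finish when only these pieces remain (= sum over removing one remaining piece with nothing left below it):
  1 left: {2}→1  {4}→1
  2 left: {0,2}→1  {2,4}→2  {3,4}→1
  3 left: {0,2,4}→3  {1,3,4}→1  {2,3,4}→3
  placing 0:b first → 4 extensions
  placing 1:f first → 6 extensions
total linear extensions = 10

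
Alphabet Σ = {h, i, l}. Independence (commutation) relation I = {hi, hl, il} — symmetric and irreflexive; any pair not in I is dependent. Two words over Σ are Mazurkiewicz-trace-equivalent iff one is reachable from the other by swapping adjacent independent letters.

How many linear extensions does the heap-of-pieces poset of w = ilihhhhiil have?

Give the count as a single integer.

#0=i has no predecessor
#1=l has no predecessor
#2=i depends on [0:i]
#3=h has no predecessor
#4=h depends on [3:h]
#5=h depends on [4:h]
#6=h depends on [5:h]
#7=i depends on [2:i]
#8=i depends on [7:i]
#9=l depends on [1:l]
sources: [0:i, 1:l, 3:h]
N(rest) = Σ N(rest − s) over sources s of rest; N(one piece) = 1:
  size 1 → [6]=1  [8]=1  [9]=1
  size 2 → [1,9]=1  [5,6]=1  [6,8]=2  [6,9]=2  [7,8]=1  [8,9]=2
  size 3 → [1,6,9]=3  [1,8,9]=3  [2,7,8]=1  [4,5,6]=1  [5,6,8]=3  [5,6,9]=3  [6,7,8]=3  [6,8,9]=6  [7,8,9]=3
  size 4 → [0,2,7,8]=1  [1,5,6,9]=6  [1,6,8,9]=12  [1,7,8,9]=6  [2,6,7,8]=4  [2,7,8,9]=4  [3,4,5,6]=1  [4,5,6,8]=4  [4,5,6,9]=4  [5,6,7,8]=6  [5,6,8,9]=12  [6,7,8,9]=12
  size 5 → [0,2,6,7,8]=5  [0,2,7,8,9]=5  [1,2,7,8,9]=10  [1,4,5,6,9]=10  [1,5,6,8,9]=30  [1,6,7,8,9]=30  [2,5,6,7,8]=10  [2,6,7,8,9]=20  [3,4,5,6,8]=5  [3,4,5,6,9]=5  [4,5,6,7,8]=10  [4,5,6,8,9]=20  [5,6,7,8,9]=30
  size 6 → [0,1,2,7,8,9]=15  [0,2,5,6,7,8]=15  [0,2,6,7,8,9]=30  [1,2,6,7,8,9]=60  [1,3,4,5,6,9]=15  [1,4,5,6,8,9]=60  [1,5,6,7,8,9]=90  [2,4,5,6,7,8]=20  [2,5,6,7,8,9]=60  [3,4,5,6,7,8]=15  [3,4,5,6,8,9]=30  [4,5,6,7,8,9]=60
  size 7 → [0,1,2,6,7,8,9]=105  [0,2,4,5,6,7,8]=35  [0,2,5,6,7,8,9]=105  [1,2,5,6,7,8,9]=210  [1,3,4,5,6,8,9]=105  [1,4,5,6,7,8,9]=210  [2,3,4,5,6,7,8]=35  [2,4,5,6,7,8,9]=140  [3,4,5,6,7,8,9]=105
  size 8 → [0,1,2,5,6,7,8,9]=420  [0,2,3,4,5,6,7,8]=70  [0,2,4,5,6,7,8,9]=280  [1,2,4,5,6,7,8,9]=560  [1,3,4,5,6,7,8,9]=420  [2,3,4,5,6,7,8,9]=280
  first=0(i) contributes 1260
  first=1(l) contributes 630
  first=3(h) contributes 1260
|[w]| = 3150

3150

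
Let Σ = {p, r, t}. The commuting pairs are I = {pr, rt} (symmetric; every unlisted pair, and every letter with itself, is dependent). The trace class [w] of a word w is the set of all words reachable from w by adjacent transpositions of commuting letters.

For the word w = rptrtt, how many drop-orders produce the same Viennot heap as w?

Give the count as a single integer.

15

drop 0:r onto floor
drop 1:p onto floor
drop 2:t onto {1:p}
drop 3:r onto {0:r}
drop 4:t onto {2:t}
drop 5:t onto {4:t}
ground layer = {0:r, 1:p}
drop-orders for the pieces not yet dropped (sum over which currently-grounded one goes next):
  1 to go: {3} 1  {5} 1
  2 to go: {0,3} 1  {3,5} 2  {4,5} 1
  3 to go: {0,3,5} 3  {2,4,5} 1  {3,4,5} 3
  4 to go: {0,3,4,5} 6  {1,2,4,5} 1  {2,3,4,5} 4
  if 0:r drops first: 5 orders
  if 1:p drops first: 10 orders
heap linearizations: 15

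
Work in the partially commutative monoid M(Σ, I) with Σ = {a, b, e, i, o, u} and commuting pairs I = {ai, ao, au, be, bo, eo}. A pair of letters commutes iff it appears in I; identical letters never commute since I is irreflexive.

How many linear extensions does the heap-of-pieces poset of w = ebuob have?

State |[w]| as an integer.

#0=e has no predecessor
#1=b has no predecessor
#2=u depends on [0:e, 1:b]
#3=o depends on [2:u]
#4=b depends on [2:u]
sources: [0:e, 1:b]
N(rest) = Σ N(rest − s) over sources s of rest; N(one piece) = 1:
  size 1 → [3]=1  [4]=1
  size 2 → [3,4]=2
  size 3 → [2,3,4]=2
  first=0(e) contributes 2
  first=1(b) contributes 2
|[w]| = 4

4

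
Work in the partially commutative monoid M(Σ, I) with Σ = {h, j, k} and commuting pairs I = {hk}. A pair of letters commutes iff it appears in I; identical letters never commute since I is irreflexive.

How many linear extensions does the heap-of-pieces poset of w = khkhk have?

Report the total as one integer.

10

piece 0:k — minimal
piece 1:h — minimal
piece 2:k rests on {0:k}
piece 3:h rests on {1:h}
piece 4:k rests on {2:k}
minimal pieces: {0:k, 1:h}
ways to finish when only these pieces remain (= sum over removing one remaining piece with nothing left below it):
  1 left: {3}→1  {4}→1
  2 left: {1,3}→1  {2,4}→1  {3,4}→2
  3 left: {0,2,4}→1  {1,3,4}→3  {2,3,4}→3
  placing 0:k first → 6 extensions
  placing 1:h first → 4 extensions
total linear extensions = 10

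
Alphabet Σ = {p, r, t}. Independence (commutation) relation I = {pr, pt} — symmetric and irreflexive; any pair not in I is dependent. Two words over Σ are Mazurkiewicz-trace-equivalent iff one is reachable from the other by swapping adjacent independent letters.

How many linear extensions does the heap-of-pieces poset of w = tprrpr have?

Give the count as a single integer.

15

0(t) covers ∅
1(p) covers ∅
2(r) covers 0:t
3(r) covers 2:r
4(p) covers 1:p
5(r) covers 3:r
floor of heap: 0:t, 1:p
completions by unplaced set U, small U first (add the entries for U minus each lowest piece of U):
  |U|=1: {4}:1  {5}:1
  |U|=2: {1,4}:1  {3,5}:1  {4,5}:2
  |U|=3: {1,4,5}:3  {2,3,5}:1  {3,4,5}:3
  |U|=4: {0,2,3,5}:1  {1,3,4,5}:6  {2,3,4,5}:4
  start at 0(t): 10
  start at 1(p): 5
sum over floor = 15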